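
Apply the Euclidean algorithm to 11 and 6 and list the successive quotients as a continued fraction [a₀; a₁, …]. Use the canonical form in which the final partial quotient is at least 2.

[1; 1, 5]

11 = 1·6 + 5, so a_0 = 1
6 = 1·5 + 1, so a_1 = 1
5 = 5·1 + 0, so a_2 = 5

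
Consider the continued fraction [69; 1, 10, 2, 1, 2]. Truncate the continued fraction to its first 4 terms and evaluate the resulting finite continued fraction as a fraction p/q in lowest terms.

1608/23

Compute successive convergents:
a_0 = 69: 69/1
a_1 = 1: 70/1
a_2 = 10: 769/11
a_3 = 2: 1608/23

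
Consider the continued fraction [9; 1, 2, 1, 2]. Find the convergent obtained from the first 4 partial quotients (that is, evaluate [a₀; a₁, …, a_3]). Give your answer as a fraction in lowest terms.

Collapse the nested fraction from the inside out:
Start with 1.
2 + 1/(1/1) = 2 + 1/1 = 3/1
1 + 1/(3/1) = 1 + 1/3 = 4/3
9 + 1/(4/3) = 9 + 3/4 = 39/4

39/4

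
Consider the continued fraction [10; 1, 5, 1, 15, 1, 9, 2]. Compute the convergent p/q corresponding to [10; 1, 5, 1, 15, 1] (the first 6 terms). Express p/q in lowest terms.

1281/118

a_0 = 10: 10/1
a_1 = 1: 11/1
a_2 = 5: 65/6
a_3 = 1: 76/7
a_4 = 15: 1205/111
a_5 = 1: 1281/118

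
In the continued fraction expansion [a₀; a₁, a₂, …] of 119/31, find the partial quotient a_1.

Run the Euclidean algorithm, recording each quotient:
119 = 3·31 + 26, so a_0 = 3
31 = 1·26 + 5, so a_1 = 1

1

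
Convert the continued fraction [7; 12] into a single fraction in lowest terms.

85/12

Work from the innermost term outward:
Start with 12.
7 + 1/(12/1) = 7 + 1/12 = 85/12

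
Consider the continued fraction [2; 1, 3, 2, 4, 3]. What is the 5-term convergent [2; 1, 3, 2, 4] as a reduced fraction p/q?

Start with 4.
2 + 1/(4/1) = 2 + 1/4 = 9/4
3 + 1/(9/4) = 3 + 4/9 = 31/9
1 + 1/(31/9) = 1 + 9/31 = 40/31
2 + 1/(40/31) = 2 + 31/40 = 111/40

111/40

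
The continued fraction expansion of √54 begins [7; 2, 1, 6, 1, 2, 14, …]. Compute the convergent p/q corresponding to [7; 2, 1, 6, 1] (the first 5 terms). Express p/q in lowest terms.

Collapse the nested fraction from the inside out:
Start with 1.
6 + 1/(1/1) = 6 + 1/1 = 7/1
1 + 1/(7/1) = 1 + 1/7 = 8/7
2 + 1/(8/7) = 2 + 7/8 = 23/8
7 + 1/(23/8) = 7 + 8/23 = 169/23

169/23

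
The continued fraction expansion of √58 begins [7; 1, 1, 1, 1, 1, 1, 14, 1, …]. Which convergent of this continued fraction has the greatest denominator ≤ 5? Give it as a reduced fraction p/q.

38/5

List convergents until the denominator exceeds the bound:
a_0 = 7: 7/1  (≤ bound)
a_1 = 1: 8/1  (≤ bound)
a_2 = 1: 15/2  (≤ bound)
a_3 = 1: 23/3  (≤ bound)
a_4 = 1: 38/5  (≤ bound)
a_5 = 1: 61/8  (> 5, stop)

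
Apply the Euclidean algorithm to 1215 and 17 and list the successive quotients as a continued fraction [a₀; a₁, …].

Repeatedly divide and take the remainder:
1215 = 71·17 + 8, so a_0 = 71
17 = 2·8 + 1, so a_1 = 2
8 = 8·1 + 0, so a_2 = 8

[71; 2, 8]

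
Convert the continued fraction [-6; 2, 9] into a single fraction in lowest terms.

-105/19

Collapse the nested fraction from the inside out:
Start with 9.
2 + 1/(9/1) = 2 + 1/9 = 19/9
-6 + 1/(19/9) = -6 + 9/19 = -105/19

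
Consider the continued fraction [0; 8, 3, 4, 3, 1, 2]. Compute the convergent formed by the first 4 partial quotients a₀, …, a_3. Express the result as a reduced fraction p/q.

Start with 4.
3 + 1/(4/1) = 3 + 1/4 = 13/4
8 + 1/(13/4) = 8 + 4/13 = 108/13
0 + 1/(108/13) = 0 + 13/108 = 13/108

13/108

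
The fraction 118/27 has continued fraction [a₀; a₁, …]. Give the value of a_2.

1

118 ÷ 27 → quotient 4, remainder 10
27 ÷ 10 → quotient 2, remainder 7
10 ÷ 7 → quotient 1, remainder 3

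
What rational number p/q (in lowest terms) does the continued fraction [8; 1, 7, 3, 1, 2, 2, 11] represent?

Start with 11.
2 + 1/(11/1) = 2 + 1/11 = 23/11
2 + 1/(23/11) = 2 + 11/23 = 57/23
1 + 1/(57/23) = 1 + 23/57 = 80/57
3 + 1/(80/57) = 3 + 57/80 = 297/80
7 + 1/(297/80) = 7 + 80/297 = 2159/297
1 + 1/(2159/297) = 1 + 297/2159 = 2456/2159
8 + 1/(2456/2159) = 8 + 2159/2456 = 21807/2456

21807/2456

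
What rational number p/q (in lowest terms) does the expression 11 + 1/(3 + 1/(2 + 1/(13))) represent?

1061/94

Start with 13.
2 + 1/(13/1) = 2 + 1/13 = 27/13
3 + 1/(27/13) = 3 + 13/27 = 94/27
11 + 1/(94/27) = 11 + 27/94 = 1061/94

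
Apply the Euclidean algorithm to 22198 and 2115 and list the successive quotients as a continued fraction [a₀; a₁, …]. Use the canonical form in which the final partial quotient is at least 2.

[10; 2, 55, 6, 3]

Repeatedly divide and take the remainder:
22198 = 10·2115 + 1048, so a_0 = 10
2115 = 2·1048 + 19, so a_1 = 2
1048 = 55·19 + 3, so a_2 = 55
19 = 6·3 + 1, so a_3 = 6
3 = 3·1 + 0, so a_4 = 3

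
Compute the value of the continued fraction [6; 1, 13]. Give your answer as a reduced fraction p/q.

97/14

Starting at the tail and folding back:
Start with 13.
1 + 1/(13/1) = 1 + 1/13 = 14/13
6 + 1/(14/13) = 6 + 13/14 = 97/14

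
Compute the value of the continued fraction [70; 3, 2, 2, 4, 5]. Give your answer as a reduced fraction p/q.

a_0 = 70: 70/1
a_1 = 3: 211/3
a_2 = 2: 492/7
a_3 = 2: 1195/17
a_4 = 4: 5272/75
a_5 = 5: 27555/392

27555/392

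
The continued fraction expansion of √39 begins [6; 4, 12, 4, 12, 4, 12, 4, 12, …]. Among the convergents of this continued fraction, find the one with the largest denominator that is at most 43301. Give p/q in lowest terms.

List convergents until the denominator exceeds the bound:
a_0 = 6: 6/1  (≤ bound)
a_1 = 4: 25/4  (≤ bound)
a_2 = 12: 306/49  (≤ bound)
a_3 = 4: 1249/200  (≤ bound)
a_4 = 12: 15294/2449  (≤ bound)
a_5 = 4: 62425/9996  (≤ bound)
a_6 = 12: 764394/122401  (> 43301, stop)

62425/9996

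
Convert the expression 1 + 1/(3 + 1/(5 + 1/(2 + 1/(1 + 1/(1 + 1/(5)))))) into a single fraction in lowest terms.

Starting at the tail and folding back:
Start with 5.
1 + 1/(5/1) = 1 + 1/5 = 6/5
1 + 1/(6/5) = 1 + 5/6 = 11/6
2 + 1/(11/6) = 2 + 6/11 = 28/11
5 + 1/(28/11) = 5 + 11/28 = 151/28
3 + 1/(151/28) = 3 + 28/151 = 481/151
1 + 1/(481/151) = 1 + 151/481 = 632/481

632/481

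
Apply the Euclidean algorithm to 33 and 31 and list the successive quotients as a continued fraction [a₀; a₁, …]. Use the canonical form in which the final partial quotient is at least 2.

33 = 1·31 + 2, so a_0 = 1
31 = 15·2 + 1, so a_1 = 15
2 = 2·1 + 0, so a_2 = 2

[1; 15, 2]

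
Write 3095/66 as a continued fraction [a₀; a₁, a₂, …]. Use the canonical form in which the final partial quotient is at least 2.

Apply division with remainder until the remainder is 0:
⌊3095/66⌋ = 46, remainder 59
⌊66/59⌋ = 1, remainder 7
⌊59/7⌋ = 8, remainder 3
⌊7/3⌋ = 2, remainder 1
⌊3/1⌋ = 3, remainder 0

[46; 1, 8, 2, 3]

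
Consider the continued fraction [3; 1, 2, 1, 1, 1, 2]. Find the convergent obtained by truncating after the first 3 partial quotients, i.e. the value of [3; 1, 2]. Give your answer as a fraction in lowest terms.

11/3

a_0 = 3: 3/1
a_1 = 1: 4/1
a_2 = 2: 11/3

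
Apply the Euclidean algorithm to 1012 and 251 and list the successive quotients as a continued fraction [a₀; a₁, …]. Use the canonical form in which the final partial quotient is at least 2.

Run the Euclidean algorithm, recording each quotient:
1012 = 4·251 + 8, so a_0 = 4
251 = 31·8 + 3, so a_1 = 31
8 = 2·3 + 2, so a_2 = 2
3 = 1·2 + 1, so a_3 = 1
2 = 2·1 + 0, so a_4 = 2

[4; 31, 2, 1, 2]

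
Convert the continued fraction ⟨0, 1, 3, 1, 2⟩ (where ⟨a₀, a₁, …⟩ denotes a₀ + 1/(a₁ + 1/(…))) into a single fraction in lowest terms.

Start with 2.
1 + 1/(2/1) = 1 + 1/2 = 3/2
3 + 1/(3/2) = 3 + 2/3 = 11/3
1 + 1/(11/3) = 1 + 3/11 = 14/11
0 + 1/(14/11) = 0 + 11/14 = 11/14

11/14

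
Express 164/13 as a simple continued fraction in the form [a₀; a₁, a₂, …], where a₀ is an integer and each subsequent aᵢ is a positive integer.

[12; 1, 1, 1, 1, 2]

164 = 12·13 + 8, so a_0 = 12
13 = 1·8 + 5, so a_1 = 1
8 = 1·5 + 3, so a_2 = 1
5 = 1·3 + 2, so a_3 = 1
3 = 1·2 + 1, so a_4 = 1
2 = 2·1 + 0, so a_5 = 2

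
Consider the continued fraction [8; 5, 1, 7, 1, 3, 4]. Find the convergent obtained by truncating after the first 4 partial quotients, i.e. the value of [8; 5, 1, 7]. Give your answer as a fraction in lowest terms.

a_0 = 8: 8/1
a_1 = 5: 41/5
a_2 = 1: 49/6
a_3 = 7: 384/47

384/47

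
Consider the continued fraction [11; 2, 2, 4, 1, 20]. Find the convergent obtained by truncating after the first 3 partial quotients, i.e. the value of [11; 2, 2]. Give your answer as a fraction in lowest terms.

57/5

a_0 = 11: 11/1
a_1 = 2: 23/2
a_2 = 2: 57/5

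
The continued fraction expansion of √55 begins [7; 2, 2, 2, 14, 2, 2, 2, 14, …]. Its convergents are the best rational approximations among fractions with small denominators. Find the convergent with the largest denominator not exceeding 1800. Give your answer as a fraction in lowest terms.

6593/889

a_0 = 7: 7/1  (≤ bound)
a_1 = 2: 15/2  (≤ bound)
a_2 = 2: 37/5  (≤ bound)
a_3 = 2: 89/12  (≤ bound)
a_4 = 14: 1283/173  (≤ bound)
a_5 = 2: 2655/358  (≤ bound)
a_6 = 2: 6593/889  (≤ bound)
a_7 = 2: 15841/2136  (> 1800, stop)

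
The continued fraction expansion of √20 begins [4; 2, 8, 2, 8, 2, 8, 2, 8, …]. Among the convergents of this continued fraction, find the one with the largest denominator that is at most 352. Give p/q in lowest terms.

List convergents until the denominator exceeds the bound:
a_0 = 4: 4/1  (≤ bound)
a_1 = 2: 9/2  (≤ bound)
a_2 = 8: 76/17  (≤ bound)
a_3 = 2: 161/36  (≤ bound)
a_4 = 8: 1364/305  (≤ bound)
a_5 = 2: 2889/646  (> 352, stop)

1364/305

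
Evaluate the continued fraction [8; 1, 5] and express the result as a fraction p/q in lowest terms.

53/6

Collapse the nested fraction from the inside out:
Start with 5.
1 + 1/(5/1) = 1 + 1/5 = 6/5
8 + 1/(6/5) = 8 + 5/6 = 53/6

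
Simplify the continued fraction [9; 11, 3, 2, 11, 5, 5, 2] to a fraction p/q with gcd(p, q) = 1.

Starting at the tail and folding back:
Start with 2.
5 + 1/(2/1) = 5 + 1/2 = 11/2
5 + 1/(11/2) = 5 + 2/11 = 57/11
11 + 1/(57/11) = 11 + 11/57 = 638/57
2 + 1/(638/57) = 2 + 57/638 = 1333/638
3 + 1/(1333/638) = 3 + 638/1333 = 4637/1333
11 + 1/(4637/1333) = 11 + 1333/4637 = 52340/4637
9 + 1/(52340/4637) = 9 + 4637/52340 = 475697/52340

475697/52340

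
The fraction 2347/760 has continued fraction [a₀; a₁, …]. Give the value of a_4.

2347 = 3·760 + 67, so a_0 = 3
760 = 11·67 + 23, so a_1 = 11
67 = 2·23 + 21, so a_2 = 2
23 = 1·21 + 2, so a_3 = 1
21 = 10·2 + 1, so a_4 = 10

10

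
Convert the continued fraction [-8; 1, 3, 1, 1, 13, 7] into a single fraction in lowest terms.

-6232/863

a_0 = -8: -8/1
a_1 = 1: -7/1
a_2 = 3: -29/4
a_3 = 1: -36/5
a_4 = 1: -65/9
a_5 = 13: -881/122
a_6 = 7: -6232/863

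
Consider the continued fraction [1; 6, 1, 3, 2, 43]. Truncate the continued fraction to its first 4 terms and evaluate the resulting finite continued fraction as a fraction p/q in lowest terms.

Start with 3.
1 + 1/(3/1) = 1 + 1/3 = 4/3
6 + 1/(4/3) = 6 + 3/4 = 27/4
1 + 1/(27/4) = 1 + 4/27 = 31/27

31/27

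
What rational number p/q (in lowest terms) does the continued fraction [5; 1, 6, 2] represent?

Start with 2.
6 + 1/(2/1) = 6 + 1/2 = 13/2
1 + 1/(13/2) = 1 + 2/13 = 15/13
5 + 1/(15/13) = 5 + 13/15 = 88/15

88/15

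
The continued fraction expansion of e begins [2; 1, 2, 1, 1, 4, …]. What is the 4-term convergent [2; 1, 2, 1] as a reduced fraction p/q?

Compute successive convergents:
a_0 = 2: 2/1
a_1 = 1: 3/1
a_2 = 2: 8/3
a_3 = 1: 11/4

11/4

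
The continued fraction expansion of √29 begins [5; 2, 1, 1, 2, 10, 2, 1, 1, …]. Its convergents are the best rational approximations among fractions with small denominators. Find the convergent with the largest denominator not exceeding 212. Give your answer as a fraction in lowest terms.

a_0 = 5: 5/1  (≤ bound)
a_1 = 2: 11/2  (≤ bound)
a_2 = 1: 16/3  (≤ bound)
a_3 = 1: 27/5  (≤ bound)
a_4 = 2: 70/13  (≤ bound)
a_5 = 10: 727/135  (≤ bound)
a_6 = 2: 1524/283  (> 212, stop)

727/135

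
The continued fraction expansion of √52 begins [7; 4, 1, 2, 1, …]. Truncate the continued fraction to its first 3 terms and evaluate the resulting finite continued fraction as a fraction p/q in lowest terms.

a_0 = 7: 7/1
a_1 = 4: 29/4
a_2 = 1: 36/5

36/5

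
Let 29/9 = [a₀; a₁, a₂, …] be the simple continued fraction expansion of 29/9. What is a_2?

2

Repeatedly divide and take the remainder:
29 ÷ 9 → quotient 3, remainder 2
9 ÷ 2 → quotient 4, remainder 1
2 ÷ 1 → quotient 2, remainder 0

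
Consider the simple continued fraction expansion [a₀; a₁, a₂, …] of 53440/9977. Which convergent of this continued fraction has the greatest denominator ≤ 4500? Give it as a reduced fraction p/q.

466/87

a_0 = 5: 5/1  (≤ bound)
a_1 = 2: 11/2  (≤ bound)
a_2 = 1: 16/3  (≤ bound)
a_3 = 4: 75/14  (≤ bound)
a_4 = 5: 391/73  (≤ bound)
a_5 = 1: 466/87  (≤ bound)
a_6 = 56: 26487/4945  (> 4500, stop)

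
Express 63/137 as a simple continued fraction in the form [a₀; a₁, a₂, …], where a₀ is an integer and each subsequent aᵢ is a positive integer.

[0; 2, 5, 1, 2, 1, 2]

63 = 0·137 + 63, so a_0 = 0
137 = 2·63 + 11, so a_1 = 2
63 = 5·11 + 8, so a_2 = 5
11 = 1·8 + 3, so a_3 = 1
8 = 2·3 + 2, so a_4 = 2
3 = 1·2 + 1, so a_5 = 1
2 = 2·1 + 0, so a_6 = 2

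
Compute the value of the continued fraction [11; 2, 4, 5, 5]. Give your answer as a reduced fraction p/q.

2793/244

Starting at the tail and folding back:
Start with 5.
5 + 1/(5/1) = 5 + 1/5 = 26/5
4 + 1/(26/5) = 4 + 5/26 = 109/26
2 + 1/(109/26) = 2 + 26/109 = 244/109
11 + 1/(244/109) = 11 + 109/244 = 2793/244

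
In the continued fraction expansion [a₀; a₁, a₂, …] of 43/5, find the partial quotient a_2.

1

Repeatedly divide and take the remainder:
43 ÷ 5 → quotient 8, remainder 3
5 ÷ 3 → quotient 1, remainder 2
3 ÷ 2 → quotient 1, remainder 1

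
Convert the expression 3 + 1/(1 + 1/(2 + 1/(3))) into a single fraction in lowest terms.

Compute successive convergents:
a_0 = 3: 3/1
a_1 = 1: 4/1
a_2 = 2: 11/3
a_3 = 3: 37/10

37/10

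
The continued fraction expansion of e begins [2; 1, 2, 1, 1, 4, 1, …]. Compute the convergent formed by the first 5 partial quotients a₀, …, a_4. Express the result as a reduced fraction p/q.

Start with 1.
1 + 1/(1/1) = 1 + 1/1 = 2/1
2 + 1/(2/1) = 2 + 1/2 = 5/2
1 + 1/(5/2) = 1 + 2/5 = 7/5
2 + 1/(7/5) = 2 + 5/7 = 19/7

19/7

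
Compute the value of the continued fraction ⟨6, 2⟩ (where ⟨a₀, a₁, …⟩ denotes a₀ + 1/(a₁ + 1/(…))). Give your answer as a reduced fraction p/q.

Work from the innermost term outward:
Start with 2.
6 + 1/(2/1) = 6 + 1/2 = 13/2

13/2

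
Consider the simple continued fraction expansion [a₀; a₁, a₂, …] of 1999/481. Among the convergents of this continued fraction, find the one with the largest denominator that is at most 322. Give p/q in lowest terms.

List convergents until the denominator exceeds the bound:
a_0 = 4: 4/1  (≤ bound)
a_1 = 6: 25/6  (≤ bound)
a_2 = 2: 54/13  (≤ bound)
a_3 = 2: 133/32  (≤ bound)
a_4 = 2: 320/77  (≤ bound)
a_5 = 1: 453/109  (≤ bound)
a_6 = 1: 773/186  (≤ bound)
a_7 = 2: 1999/481  (> 322, stop)

773/186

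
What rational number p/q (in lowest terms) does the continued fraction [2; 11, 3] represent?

71/34

Start with 3.
11 + 1/(3/1) = 11 + 1/3 = 34/3
2 + 1/(34/3) = 2 + 3/34 = 71/34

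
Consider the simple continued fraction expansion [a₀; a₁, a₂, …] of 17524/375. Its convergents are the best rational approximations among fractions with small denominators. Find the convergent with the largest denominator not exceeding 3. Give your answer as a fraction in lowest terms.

140/3

a_0 = 46: 46/1  (≤ bound)
a_1 = 1: 47/1  (≤ bound)
a_2 = 2: 140/3  (≤ bound)
a_3 = 1: 187/4  (> 3, stop)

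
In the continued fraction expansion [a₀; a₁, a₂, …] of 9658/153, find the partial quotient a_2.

19

9658 ÷ 153 → quotient 63, remainder 19
153 ÷ 19 → quotient 8, remainder 1
19 ÷ 1 → quotient 19, remainder 0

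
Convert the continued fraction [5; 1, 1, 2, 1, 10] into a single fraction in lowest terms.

Start with 10.
1 + 1/(10/1) = 1 + 1/10 = 11/10
2 + 1/(11/10) = 2 + 10/11 = 32/11
1 + 1/(32/11) = 1 + 11/32 = 43/32
1 + 1/(43/32) = 1 + 32/43 = 75/43
5 + 1/(75/43) = 5 + 43/75 = 418/75

418/75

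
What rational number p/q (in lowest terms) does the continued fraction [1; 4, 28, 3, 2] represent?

997/799

Start with 2.
3 + 1/(2/1) = 3 + 1/2 = 7/2
28 + 1/(7/2) = 28 + 2/7 = 198/7
4 + 1/(198/7) = 4 + 7/198 = 799/198
1 + 1/(799/198) = 1 + 198/799 = 997/799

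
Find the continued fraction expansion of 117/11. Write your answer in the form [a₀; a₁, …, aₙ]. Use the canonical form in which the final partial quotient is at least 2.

Run the Euclidean algorithm, recording each quotient:
⌊117/11⌋ = 10, remainder 7
⌊11/7⌋ = 1, remainder 4
⌊7/4⌋ = 1, remainder 3
⌊4/3⌋ = 1, remainder 1
⌊3/1⌋ = 3, remainder 0

[10; 1, 1, 1, 3]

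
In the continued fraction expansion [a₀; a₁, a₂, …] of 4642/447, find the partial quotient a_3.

Repeatedly divide and take the remainder:
⌊4642/447⌋ = 10, remainder 172
⌊447/172⌋ = 2, remainder 103
⌊172/103⌋ = 1, remainder 69
⌊103/69⌋ = 1, remainder 34

1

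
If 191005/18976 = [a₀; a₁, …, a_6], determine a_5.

1

Apply division with remainder until the remainder is 0:
⌊191005/18976⌋ = 10, remainder 1245
⌊18976/1245⌋ = 15, remainder 301
⌊1245/301⌋ = 4, remainder 41
⌊301/41⌋ = 7, remainder 14
⌊41/14⌋ = 2, remainder 13
⌊14/13⌋ = 1, remainder 1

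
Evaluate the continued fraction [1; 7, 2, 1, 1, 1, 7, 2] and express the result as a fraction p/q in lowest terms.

Starting at the tail and folding back:
Start with 2.
7 + 1/(2/1) = 7 + 1/2 = 15/2
1 + 1/(15/2) = 1 + 2/15 = 17/15
1 + 1/(17/15) = 1 + 15/17 = 32/17
1 + 1/(32/17) = 1 + 17/32 = 49/32
2 + 1/(49/32) = 2 + 32/49 = 130/49
7 + 1/(130/49) = 7 + 49/130 = 959/130
1 + 1/(959/130) = 1 + 130/959 = 1089/959

1089/959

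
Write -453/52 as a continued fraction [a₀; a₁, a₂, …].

[-9; 3, 2, 7]

-453 ÷ 52 → quotient -9, remainder 15
52 ÷ 15 → quotient 3, remainder 7
15 ÷ 7 → quotient 2, remainder 1
7 ÷ 1 → quotient 7, remainder 0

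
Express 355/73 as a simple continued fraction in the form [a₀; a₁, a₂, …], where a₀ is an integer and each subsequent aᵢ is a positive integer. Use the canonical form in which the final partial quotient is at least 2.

Apply division with remainder until the remainder is 0:
355 ÷ 73 → quotient 4, remainder 63
73 ÷ 63 → quotient 1, remainder 10
63 ÷ 10 → quotient 6, remainder 3
10 ÷ 3 → quotient 3, remainder 1
3 ÷ 1 → quotient 3, remainder 0

[4; 1, 6, 3, 3]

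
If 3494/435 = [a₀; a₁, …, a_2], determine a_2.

Run the Euclidean algorithm, recording each quotient:
3494 ÷ 435 → quotient 8, remainder 14
435 ÷ 14 → quotient 31, remainder 1
14 ÷ 1 → quotient 14, remainder 0

14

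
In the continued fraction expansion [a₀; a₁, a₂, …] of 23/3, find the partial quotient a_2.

2

Repeatedly divide and take the remainder:
23 ÷ 3 → quotient 7, remainder 2
3 ÷ 2 → quotient 1, remainder 1
2 ÷ 1 → quotient 2, remainder 0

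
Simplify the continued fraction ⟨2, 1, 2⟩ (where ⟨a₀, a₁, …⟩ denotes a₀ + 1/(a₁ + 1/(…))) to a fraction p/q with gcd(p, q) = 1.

8/3

a_0 = 2: 2/1
a_1 = 1: 3/1
a_2 = 2: 8/3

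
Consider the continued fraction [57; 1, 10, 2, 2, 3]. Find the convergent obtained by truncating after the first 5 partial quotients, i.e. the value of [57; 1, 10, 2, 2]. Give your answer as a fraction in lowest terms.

a_0 = 57: 57/1
a_1 = 1: 58/1
a_2 = 10: 637/11
a_3 = 2: 1332/23
a_4 = 2: 3301/57

3301/57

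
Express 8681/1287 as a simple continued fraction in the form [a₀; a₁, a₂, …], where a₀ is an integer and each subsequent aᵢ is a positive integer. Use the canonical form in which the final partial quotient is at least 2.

[6; 1, 2, 1, 12, 8, 3]

⌊8681/1287⌋ = 6, remainder 959
⌊1287/959⌋ = 1, remainder 328
⌊959/328⌋ = 2, remainder 303
⌊328/303⌋ = 1, remainder 25
⌊303/25⌋ = 12, remainder 3
⌊25/3⌋ = 8, remainder 1
⌊3/1⌋ = 3, remainder 0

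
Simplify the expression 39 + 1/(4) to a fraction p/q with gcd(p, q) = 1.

Work from the innermost term outward:
Start with 4.
39 + 1/(4/1) = 39 + 1/4 = 157/4

157/4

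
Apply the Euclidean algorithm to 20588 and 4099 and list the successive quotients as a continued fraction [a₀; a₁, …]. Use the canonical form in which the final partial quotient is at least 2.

20588 ÷ 4099 → quotient 5, remainder 93
4099 ÷ 93 → quotient 44, remainder 7
93 ÷ 7 → quotient 13, remainder 2
7 ÷ 2 → quotient 3, remainder 1
2 ÷ 1 → quotient 2, remainder 0

[5; 44, 13, 3, 2]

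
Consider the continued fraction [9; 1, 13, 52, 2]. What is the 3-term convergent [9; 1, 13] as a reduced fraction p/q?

139/14

Start with 13.
1 + 1/(13/1) = 1 + 1/13 = 14/13
9 + 1/(14/13) = 9 + 13/14 = 139/14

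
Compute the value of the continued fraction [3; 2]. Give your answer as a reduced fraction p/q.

7/2

Work from the innermost term outward:
Start with 2.
3 + 1/(2/1) = 3 + 1/2 = 7/2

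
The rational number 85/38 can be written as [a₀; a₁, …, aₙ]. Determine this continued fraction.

[2; 4, 4, 2]

85 = 2·38 + 9, so a_0 = 2
38 = 4·9 + 2, so a_1 = 4
9 = 4·2 + 1, so a_2 = 4
2 = 2·1 + 0, so a_3 = 2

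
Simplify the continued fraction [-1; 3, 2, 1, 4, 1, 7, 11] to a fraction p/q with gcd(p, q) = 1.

-3483/4963

Start with 11.
7 + 1/(11/1) = 7 + 1/11 = 78/11
1 + 1/(78/11) = 1 + 11/78 = 89/78
4 + 1/(89/78) = 4 + 78/89 = 434/89
1 + 1/(434/89) = 1 + 89/434 = 523/434
2 + 1/(523/434) = 2 + 434/523 = 1480/523
3 + 1/(1480/523) = 3 + 523/1480 = 4963/1480
-1 + 1/(4963/1480) = -1 + 1480/4963 = -3483/4963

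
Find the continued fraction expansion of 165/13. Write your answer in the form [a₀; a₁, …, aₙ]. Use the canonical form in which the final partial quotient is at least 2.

[12; 1, 2, 4]

165 = 12·13 + 9, so a_0 = 12
13 = 1·9 + 4, so a_1 = 1
9 = 2·4 + 1, so a_2 = 2
4 = 4·1 + 0, so a_3 = 4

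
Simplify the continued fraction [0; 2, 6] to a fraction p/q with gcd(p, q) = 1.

Use the convergent recurrence hₖ = aₖ·hₖ₋₁ + hₖ₋₂ (and likewise for the denominators kₖ):
a_0 = 0: 0/1
a_1 = 2: 1/2
a_2 = 6: 6/13

6/13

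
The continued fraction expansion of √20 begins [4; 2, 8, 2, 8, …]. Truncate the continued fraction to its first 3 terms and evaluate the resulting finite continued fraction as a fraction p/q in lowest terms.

a_0 = 4: 4/1
a_1 = 2: 9/2
a_2 = 8: 76/17

76/17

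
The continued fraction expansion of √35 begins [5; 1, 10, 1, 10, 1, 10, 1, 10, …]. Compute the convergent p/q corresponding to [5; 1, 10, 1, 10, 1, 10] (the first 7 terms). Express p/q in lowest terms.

Start with 10.
1 + 1/(10/1) = 1 + 1/10 = 11/10
10 + 1/(11/10) = 10 + 10/11 = 120/11
1 + 1/(120/11) = 1 + 11/120 = 131/120
10 + 1/(131/120) = 10 + 120/131 = 1430/131
1 + 1/(1430/131) = 1 + 131/1430 = 1561/1430
5 + 1/(1561/1430) = 5 + 1430/1561 = 9235/1561

9235/1561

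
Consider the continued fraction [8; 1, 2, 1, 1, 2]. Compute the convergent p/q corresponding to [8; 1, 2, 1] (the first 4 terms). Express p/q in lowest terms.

35/4

a_0 = 8: 8/1
a_1 = 1: 9/1
a_2 = 2: 26/3
a_3 = 1: 35/4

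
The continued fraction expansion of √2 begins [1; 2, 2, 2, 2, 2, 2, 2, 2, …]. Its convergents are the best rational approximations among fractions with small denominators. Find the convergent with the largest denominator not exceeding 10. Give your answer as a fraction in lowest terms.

7/5

a_0 = 1: 1/1  (≤ bound)
a_1 = 2: 3/2  (≤ bound)
a_2 = 2: 7/5  (≤ bound)
a_3 = 2: 17/12  (> 10, stop)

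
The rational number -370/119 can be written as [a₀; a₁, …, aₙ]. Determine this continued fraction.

[-4; 1, 8, 6, 2]

Repeatedly divide and take the remainder:
⌊-370/119⌋ = -4, remainder 106
⌊119/106⌋ = 1, remainder 13
⌊106/13⌋ = 8, remainder 2
⌊13/2⌋ = 6, remainder 1
⌊2/1⌋ = 2, remainder 0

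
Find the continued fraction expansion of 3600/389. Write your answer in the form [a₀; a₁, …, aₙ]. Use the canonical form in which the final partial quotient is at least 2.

Repeatedly divide and take the remainder:
3600 = 9·389 + 99, so a_0 = 9
389 = 3·99 + 92, so a_1 = 3
99 = 1·92 + 7, so a_2 = 1
92 = 13·7 + 1, so a_3 = 13
7 = 7·1 + 0, so a_4 = 7

[9; 3, 1, 13, 7]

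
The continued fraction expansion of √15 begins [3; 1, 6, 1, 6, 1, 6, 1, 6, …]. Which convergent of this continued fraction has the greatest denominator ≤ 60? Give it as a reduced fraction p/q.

213/55

a_0 = 3: 3/1  (≤ bound)
a_1 = 1: 4/1  (≤ bound)
a_2 = 6: 27/7  (≤ bound)
a_3 = 1: 31/8  (≤ bound)
a_4 = 6: 213/55  (≤ bound)
a_5 = 1: 244/63  (> 60, stop)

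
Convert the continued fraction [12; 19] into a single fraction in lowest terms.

229/19

a_0 = 12: 12/1
a_1 = 19: 229/19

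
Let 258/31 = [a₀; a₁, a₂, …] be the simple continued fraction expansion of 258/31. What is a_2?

258 ÷ 31 → quotient 8, remainder 10
31 ÷ 10 → quotient 3, remainder 1
10 ÷ 1 → quotient 10, remainder 0

10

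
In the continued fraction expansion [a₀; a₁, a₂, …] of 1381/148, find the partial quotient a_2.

⌊1381/148⌋ = 9, remainder 49
⌊148/49⌋ = 3, remainder 1
⌊49/1⌋ = 49, remainder 0

49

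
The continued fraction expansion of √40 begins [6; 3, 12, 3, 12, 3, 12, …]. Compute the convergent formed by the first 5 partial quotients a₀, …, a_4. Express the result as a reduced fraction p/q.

8886/1405

Start with 12.
3 + 1/(12/1) = 3 + 1/12 = 37/12
12 + 1/(37/12) = 12 + 12/37 = 456/37
3 + 1/(456/37) = 3 + 37/456 = 1405/456
6 + 1/(1405/456) = 6 + 456/1405 = 8886/1405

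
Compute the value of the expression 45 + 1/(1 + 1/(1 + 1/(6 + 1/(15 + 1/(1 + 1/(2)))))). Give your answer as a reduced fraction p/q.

Start with 2.
1 + 1/(2/1) = 1 + 1/2 = 3/2
15 + 1/(3/2) = 15 + 2/3 = 47/3
6 + 1/(47/3) = 6 + 3/47 = 285/47
1 + 1/(285/47) = 1 + 47/285 = 332/285
1 + 1/(332/285) = 1 + 285/332 = 617/332
45 + 1/(617/332) = 45 + 332/617 = 28097/617

28097/617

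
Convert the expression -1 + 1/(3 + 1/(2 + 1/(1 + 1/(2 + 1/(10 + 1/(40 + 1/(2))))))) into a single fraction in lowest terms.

-15995/22734

Use the convergent recurrence hₖ = aₖ·hₖ₋₁ + hₖ₋₂ (and likewise for the denominators kₖ):
a_0 = -1: -1/1
a_1 = 3: -2/3
a_2 = 2: -5/7
a_3 = 1: -7/10
a_4 = 2: -19/27
a_5 = 10: -197/280
a_6 = 40: -7899/11227
a_7 = 2: -15995/22734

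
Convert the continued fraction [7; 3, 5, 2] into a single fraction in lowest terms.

Build up convergents one term at a time:
a_0 = 7: 7/1
a_1 = 3: 22/3
a_2 = 5: 117/16
a_3 = 2: 256/35

256/35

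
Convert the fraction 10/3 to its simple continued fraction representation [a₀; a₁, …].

[3; 3]

10 = 3·3 + 1, so a_0 = 3
3 = 3·1 + 0, so a_1 = 3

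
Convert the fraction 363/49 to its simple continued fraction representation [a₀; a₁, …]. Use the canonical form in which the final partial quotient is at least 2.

[7; 2, 2, 4, 2]

Apply division with remainder until the remainder is 0:
363 = 7·49 + 20, so a_0 = 7
49 = 2·20 + 9, so a_1 = 2
20 = 2·9 + 2, so a_2 = 2
9 = 4·2 + 1, so a_3 = 4
2 = 2·1 + 0, so a_4 = 2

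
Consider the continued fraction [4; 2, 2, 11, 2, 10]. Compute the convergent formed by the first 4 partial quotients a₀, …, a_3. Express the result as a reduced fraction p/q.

a_0 = 4: 4/1
a_1 = 2: 9/2
a_2 = 2: 22/5
a_3 = 11: 251/57

251/57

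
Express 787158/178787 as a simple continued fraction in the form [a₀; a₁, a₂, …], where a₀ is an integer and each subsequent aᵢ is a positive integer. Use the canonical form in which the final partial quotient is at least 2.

787158 = 4·178787 + 72010, so a_0 = 4
178787 = 2·72010 + 34767, so a_1 = 2
72010 = 2·34767 + 2476, so a_2 = 2
34767 = 14·2476 + 103, so a_3 = 14
2476 = 24·103 + 4, so a_4 = 24
103 = 25·4 + 3, so a_5 = 25
4 = 1·3 + 1, so a_6 = 1
3 = 3·1 + 0, so a_7 = 3

[4; 2, 2, 14, 24, 25, 1, 3]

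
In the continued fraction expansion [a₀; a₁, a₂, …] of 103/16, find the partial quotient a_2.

3

Apply division with remainder until the remainder is 0:
⌊103/16⌋ = 6, remainder 7
⌊16/7⌋ = 2, remainder 2
⌊7/2⌋ = 3, remainder 1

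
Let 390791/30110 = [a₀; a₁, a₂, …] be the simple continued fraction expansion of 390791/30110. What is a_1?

Repeatedly divide and take the remainder:
390791 ÷ 30110 → quotient 12, remainder 29471
30110 ÷ 29471 → quotient 1, remainder 639

1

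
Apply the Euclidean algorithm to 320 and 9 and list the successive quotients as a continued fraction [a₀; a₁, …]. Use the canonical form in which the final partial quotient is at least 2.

[35; 1, 1, 4]

Apply division with remainder until the remainder is 0:
320 = 35·9 + 5, so a_0 = 35
9 = 1·5 + 4, so a_1 = 1
5 = 1·4 + 1, so a_2 = 1
4 = 4·1 + 0, so a_3 = 4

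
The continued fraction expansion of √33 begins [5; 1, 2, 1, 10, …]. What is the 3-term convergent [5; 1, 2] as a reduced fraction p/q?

Compute successive convergents:
a_0 = 5: 5/1
a_1 = 1: 6/1
a_2 = 2: 17/3

17/3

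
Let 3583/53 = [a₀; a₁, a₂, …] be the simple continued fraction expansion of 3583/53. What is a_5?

⌊3583/53⌋ = 67, remainder 32
⌊53/32⌋ = 1, remainder 21
⌊32/21⌋ = 1, remainder 11
⌊21/11⌋ = 1, remainder 10
⌊11/10⌋ = 1, remainder 1
⌊10/1⌋ = 10, remainder 0

10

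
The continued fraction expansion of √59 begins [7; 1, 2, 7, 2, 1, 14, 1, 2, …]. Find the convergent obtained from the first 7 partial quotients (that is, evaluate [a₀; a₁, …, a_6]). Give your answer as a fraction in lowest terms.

Start with 14.
1 + 1/(14/1) = 1 + 1/14 = 15/14
2 + 1/(15/14) = 2 + 14/15 = 44/15
7 + 1/(44/15) = 7 + 15/44 = 323/44
2 + 1/(323/44) = 2 + 44/323 = 690/323
1 + 1/(690/323) = 1 + 323/690 = 1013/690
7 + 1/(1013/690) = 7 + 690/1013 = 7781/1013

7781/1013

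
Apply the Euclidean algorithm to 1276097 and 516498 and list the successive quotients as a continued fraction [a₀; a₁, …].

1276097 ÷ 516498 → quotient 2, remainder 243101
516498 ÷ 243101 → quotient 2, remainder 30296
243101 ÷ 30296 → quotient 8, remainder 733
30296 ÷ 733 → quotient 41, remainder 243
733 ÷ 243 → quotient 3, remainder 4
243 ÷ 4 → quotient 60, remainder 3
4 ÷ 3 → quotient 1, remainder 1
3 ÷ 1 → quotient 3, remainder 0

[2; 2, 8, 41, 3, 60, 1, 3]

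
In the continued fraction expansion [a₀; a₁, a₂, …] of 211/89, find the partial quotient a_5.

Repeatedly divide and take the remainder:
⌊211/89⌋ = 2, remainder 33
⌊89/33⌋ = 2, remainder 23
⌊33/23⌋ = 1, remainder 10
⌊23/10⌋ = 2, remainder 3
⌊10/3⌋ = 3, remainder 1
⌊3/1⌋ = 3, remainder 0

3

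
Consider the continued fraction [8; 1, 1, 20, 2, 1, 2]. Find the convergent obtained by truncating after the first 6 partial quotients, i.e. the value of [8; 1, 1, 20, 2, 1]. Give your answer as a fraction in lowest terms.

a_0 = 8: 8/1
a_1 = 1: 9/1
a_2 = 1: 17/2
a_3 = 20: 349/41
a_4 = 2: 715/84
a_5 = 1: 1064/125

1064/125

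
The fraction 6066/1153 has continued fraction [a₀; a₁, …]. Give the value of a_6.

5

Apply division with remainder until the remainder is 0:
6066 ÷ 1153 → quotient 5, remainder 301
1153 ÷ 301 → quotient 3, remainder 250
301 ÷ 250 → quotient 1, remainder 51
250 ÷ 51 → quotient 4, remainder 46
51 ÷ 46 → quotient 1, remainder 5
46 ÷ 5 → quotient 9, remainder 1
5 ÷ 1 → quotient 5, remainder 0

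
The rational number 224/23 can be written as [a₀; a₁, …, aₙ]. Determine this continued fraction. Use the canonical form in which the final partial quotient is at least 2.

[9; 1, 2, 1, 5]

224 = 9·23 + 17, so a_0 = 9
23 = 1·17 + 6, so a_1 = 1
17 = 2·6 + 5, so a_2 = 2
6 = 1·5 + 1, so a_3 = 1
5 = 5·1 + 0, so a_4 = 5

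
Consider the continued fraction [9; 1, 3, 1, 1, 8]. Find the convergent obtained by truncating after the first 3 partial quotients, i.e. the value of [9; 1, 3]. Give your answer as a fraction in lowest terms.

39/4

Starting at the tail and folding back:
Start with 3.
1 + 1/(3/1) = 1 + 1/3 = 4/3
9 + 1/(4/3) = 9 + 3/4 = 39/4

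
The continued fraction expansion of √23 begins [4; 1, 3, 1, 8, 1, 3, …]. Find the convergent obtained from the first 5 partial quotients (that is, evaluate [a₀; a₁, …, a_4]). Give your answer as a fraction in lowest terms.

211/44

Collapse the nested fraction from the inside out:
Start with 8.
1 + 1/(8/1) = 1 + 1/8 = 9/8
3 + 1/(9/8) = 3 + 8/9 = 35/9
1 + 1/(35/9) = 1 + 9/35 = 44/35
4 + 1/(44/35) = 4 + 35/44 = 211/44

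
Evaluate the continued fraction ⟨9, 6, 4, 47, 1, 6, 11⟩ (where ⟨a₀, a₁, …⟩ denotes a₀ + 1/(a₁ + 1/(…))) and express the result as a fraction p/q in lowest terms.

a_0 = 9: 9/1
a_1 = 6: 55/6
a_2 = 4: 229/25
a_3 = 47: 10818/1181
a_4 = 1: 11047/1206
a_5 = 6: 77100/8417
a_6 = 11: 859147/93793

859147/93793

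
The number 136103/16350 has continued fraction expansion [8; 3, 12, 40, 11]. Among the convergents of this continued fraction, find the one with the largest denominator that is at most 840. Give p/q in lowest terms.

308/37

a_0 = 8: 8/1  (≤ bound)
a_1 = 3: 25/3  (≤ bound)
a_2 = 12: 308/37  (≤ bound)
a_3 = 40: 12345/1483  (> 840, stop)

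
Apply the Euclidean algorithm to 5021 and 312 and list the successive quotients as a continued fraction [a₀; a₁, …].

[16; 10, 1, 3, 7]

5021 ÷ 312 → quotient 16, remainder 29
312 ÷ 29 → quotient 10, remainder 22
29 ÷ 22 → quotient 1, remainder 7
22 ÷ 7 → quotient 3, remainder 1
7 ÷ 1 → quotient 7, remainder 0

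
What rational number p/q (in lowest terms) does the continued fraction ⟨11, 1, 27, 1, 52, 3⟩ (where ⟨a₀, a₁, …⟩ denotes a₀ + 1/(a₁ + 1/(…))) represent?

Start with 3.
52 + 1/(3/1) = 52 + 1/3 = 157/3
1 + 1/(157/3) = 1 + 3/157 = 160/157
27 + 1/(160/157) = 27 + 157/160 = 4477/160
1 + 1/(4477/160) = 1 + 160/4477 = 4637/4477
11 + 1/(4637/4477) = 11 + 4477/4637 = 55484/4637

55484/4637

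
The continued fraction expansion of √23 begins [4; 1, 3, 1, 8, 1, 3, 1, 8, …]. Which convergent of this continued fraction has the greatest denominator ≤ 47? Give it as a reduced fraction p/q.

211/44

a_0 = 4: 4/1  (≤ bound)
a_1 = 1: 5/1  (≤ bound)
a_2 = 3: 19/4  (≤ bound)
a_3 = 1: 24/5  (≤ bound)
a_4 = 8: 211/44  (≤ bound)
a_5 = 1: 235/49  (> 47, stop)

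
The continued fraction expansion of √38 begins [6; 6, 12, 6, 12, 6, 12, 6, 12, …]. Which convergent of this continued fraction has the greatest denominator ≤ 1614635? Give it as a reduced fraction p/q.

a_0 = 6: 6/1  (≤ bound)
a_1 = 6: 37/6  (≤ bound)
a_2 = 12: 450/73  (≤ bound)
a_3 = 6: 2737/444  (≤ bound)
a_4 = 12: 33294/5401  (≤ bound)
a_5 = 6: 202501/32850  (≤ bound)
a_6 = 12: 2463306/399601  (≤ bound)
a_7 = 6: 14982337/2430456  (> 1614635, stop)

2463306/399601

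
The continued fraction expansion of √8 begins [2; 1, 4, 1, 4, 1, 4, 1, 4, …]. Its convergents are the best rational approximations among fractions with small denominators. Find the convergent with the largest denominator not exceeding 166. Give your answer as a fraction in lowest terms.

99/35

a_0 = 2: 2/1  (≤ bound)
a_1 = 1: 3/1  (≤ bound)
a_2 = 4: 14/5  (≤ bound)
a_3 = 1: 17/6  (≤ bound)
a_4 = 4: 82/29  (≤ bound)
a_5 = 1: 99/35  (≤ bound)
a_6 = 4: 478/169  (> 166, stop)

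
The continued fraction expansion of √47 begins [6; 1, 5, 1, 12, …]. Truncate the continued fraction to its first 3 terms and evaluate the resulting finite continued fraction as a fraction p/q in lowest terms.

Use the convergent recurrence hₖ = aₖ·hₖ₋₁ + hₖ₋₂ (and likewise for the denominators kₖ):
a_0 = 6: 6/1
a_1 = 1: 7/1
a_2 = 5: 41/6

41/6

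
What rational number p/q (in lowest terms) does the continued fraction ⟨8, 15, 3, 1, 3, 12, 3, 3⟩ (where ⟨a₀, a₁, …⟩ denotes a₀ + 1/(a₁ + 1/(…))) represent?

232101/28777

Use the convergent recurrence hₖ = aₖ·hₖ₋₁ + hₖ₋₂ (and likewise for the denominators kₖ):
a_0 = 8: 8/1
a_1 = 15: 121/15
a_2 = 3: 371/46
a_3 = 1: 492/61
a_4 = 3: 1847/229
a_5 = 12: 22656/2809
a_6 = 3: 69815/8656
a_7 = 3: 232101/28777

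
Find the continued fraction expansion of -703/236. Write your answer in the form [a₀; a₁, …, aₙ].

[-3; 47, 5]

Run the Euclidean algorithm, recording each quotient:
-703 ÷ 236 → quotient -3, remainder 5
236 ÷ 5 → quotient 47, remainder 1
5 ÷ 1 → quotient 5, remainder 0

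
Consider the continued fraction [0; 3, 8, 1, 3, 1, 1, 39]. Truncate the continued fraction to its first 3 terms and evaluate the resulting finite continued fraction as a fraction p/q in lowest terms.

Starting at the tail and folding back:
Start with 8.
3 + 1/(8/1) = 3 + 1/8 = 25/8
0 + 1/(25/8) = 0 + 8/25 = 8/25

8/25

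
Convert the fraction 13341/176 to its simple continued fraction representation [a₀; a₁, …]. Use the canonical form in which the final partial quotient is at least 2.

⌊13341/176⌋ = 75, remainder 141
⌊176/141⌋ = 1, remainder 35
⌊141/35⌋ = 4, remainder 1
⌊35/1⌋ = 35, remainder 0

[75; 1, 4, 35]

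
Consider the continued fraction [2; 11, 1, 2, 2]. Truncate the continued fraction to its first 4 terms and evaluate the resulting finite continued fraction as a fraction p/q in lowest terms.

Collapse the nested fraction from the inside out:
Start with 2.
1 + 1/(2/1) = 1 + 1/2 = 3/2
11 + 1/(3/2) = 11 + 2/3 = 35/3
2 + 1/(35/3) = 2 + 3/35 = 73/35

73/35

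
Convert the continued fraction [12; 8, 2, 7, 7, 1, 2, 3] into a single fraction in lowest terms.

120563/9949

a_0 = 12: 12/1
a_1 = 8: 97/8
a_2 = 2: 206/17
a_3 = 7: 1539/127
a_4 = 7: 10979/906
a_5 = 1: 12518/1033
a_6 = 2: 36015/2972
a_7 = 3: 120563/9949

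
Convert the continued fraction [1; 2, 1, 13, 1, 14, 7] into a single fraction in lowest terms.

a_0 = 1: 1/1
a_1 = 2: 3/2
a_2 = 1: 4/3
a_3 = 13: 55/41
a_4 = 1: 59/44
a_5 = 14: 881/657
a_6 = 7: 6226/4643

6226/4643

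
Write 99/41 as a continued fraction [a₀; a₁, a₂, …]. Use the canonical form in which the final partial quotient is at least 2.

[2; 2, 2, 2, 3]

⌊99/41⌋ = 2, remainder 17
⌊41/17⌋ = 2, remainder 7
⌊17/7⌋ = 2, remainder 3
⌊7/3⌋ = 2, remainder 1
⌊3/1⌋ = 3, remainder 0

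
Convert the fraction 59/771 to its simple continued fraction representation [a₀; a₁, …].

[0; 13, 14, 1, 3]

Repeatedly divide and take the remainder:
59 ÷ 771 → quotient 0, remainder 59
771 ÷ 59 → quotient 13, remainder 4
59 ÷ 4 → quotient 14, remainder 3
4 ÷ 3 → quotient 1, remainder 1
3 ÷ 1 → quotient 3, remainder 0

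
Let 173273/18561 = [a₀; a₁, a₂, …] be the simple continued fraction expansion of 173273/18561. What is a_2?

1

173273 = 9·18561 + 6224, so a_0 = 9
18561 = 2·6224 + 6113, so a_1 = 2
6224 = 1·6113 + 111, so a_2 = 1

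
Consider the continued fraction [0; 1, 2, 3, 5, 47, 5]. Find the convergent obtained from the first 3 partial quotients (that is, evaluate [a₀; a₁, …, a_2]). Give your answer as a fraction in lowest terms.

2/3

Start with 2.
1 + 1/(2/1) = 1 + 1/2 = 3/2
0 + 1/(3/2) = 0 + 2/3 = 2/3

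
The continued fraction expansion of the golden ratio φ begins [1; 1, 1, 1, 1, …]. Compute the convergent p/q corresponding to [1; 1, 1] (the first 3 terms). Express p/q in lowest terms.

3/2

Build up convergents one term at a time:
a_0 = 1: 1/1
a_1 = 1: 2/1
a_2 = 1: 3/2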